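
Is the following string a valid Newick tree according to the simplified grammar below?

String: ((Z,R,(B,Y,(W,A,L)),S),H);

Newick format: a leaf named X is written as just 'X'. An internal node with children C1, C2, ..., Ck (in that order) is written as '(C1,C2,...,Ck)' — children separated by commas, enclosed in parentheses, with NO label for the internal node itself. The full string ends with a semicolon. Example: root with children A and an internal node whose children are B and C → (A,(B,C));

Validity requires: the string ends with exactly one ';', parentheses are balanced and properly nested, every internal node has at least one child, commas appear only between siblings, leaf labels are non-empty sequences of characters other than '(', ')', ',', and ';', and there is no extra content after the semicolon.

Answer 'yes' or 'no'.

Answer: yes

Derivation:
Input: ((Z,R,(B,Y,(W,A,L)),S),H);
Paren balance: 4 '(' vs 4 ')' OK
Ends with single ';': True
Full parse: OK
Valid: True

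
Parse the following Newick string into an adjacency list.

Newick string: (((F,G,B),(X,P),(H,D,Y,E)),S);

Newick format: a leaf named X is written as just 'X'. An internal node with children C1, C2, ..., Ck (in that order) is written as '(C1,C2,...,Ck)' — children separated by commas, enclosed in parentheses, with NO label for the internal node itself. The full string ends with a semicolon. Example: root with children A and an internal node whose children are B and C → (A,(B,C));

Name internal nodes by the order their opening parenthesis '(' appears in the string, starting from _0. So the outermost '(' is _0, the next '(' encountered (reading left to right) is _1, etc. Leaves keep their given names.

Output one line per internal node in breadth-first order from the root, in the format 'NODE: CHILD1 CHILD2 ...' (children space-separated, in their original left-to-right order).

Input: (((F,G,B),(X,P),(H,D,Y,E)),S);
Scanning left-to-right, naming '(' by encounter order:
  pos 0: '(' -> open internal node _0 (depth 1)
  pos 1: '(' -> open internal node _1 (depth 2)
  pos 2: '(' -> open internal node _2 (depth 3)
  pos 8: ')' -> close internal node _2 (now at depth 2)
  pos 10: '(' -> open internal node _3 (depth 3)
  pos 14: ')' -> close internal node _3 (now at depth 2)
  pos 16: '(' -> open internal node _4 (depth 3)
  pos 24: ')' -> close internal node _4 (now at depth 2)
  pos 25: ')' -> close internal node _1 (now at depth 1)
  pos 28: ')' -> close internal node _0 (now at depth 0)
Total internal nodes: 5
BFS adjacency from root:
  _0: _1 S
  _1: _2 _3 _4
  _2: F G B
  _3: X P
  _4: H D Y E

Answer: _0: _1 S
_1: _2 _3 _4
_2: F G B
_3: X P
_4: H D Y E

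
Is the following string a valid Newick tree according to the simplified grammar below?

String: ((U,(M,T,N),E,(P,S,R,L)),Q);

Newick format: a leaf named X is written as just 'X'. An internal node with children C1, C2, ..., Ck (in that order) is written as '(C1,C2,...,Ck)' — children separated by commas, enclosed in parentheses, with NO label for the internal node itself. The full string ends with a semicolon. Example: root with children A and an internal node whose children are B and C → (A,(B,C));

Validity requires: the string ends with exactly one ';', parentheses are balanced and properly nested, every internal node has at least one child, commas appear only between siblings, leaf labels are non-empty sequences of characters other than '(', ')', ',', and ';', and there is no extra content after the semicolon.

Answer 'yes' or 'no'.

Input: ((U,(M,T,N),E,(P,S,R,L)),Q);
Paren balance: 4 '(' vs 4 ')' OK
Ends with single ';': True
Full parse: OK
Valid: True

Answer: yes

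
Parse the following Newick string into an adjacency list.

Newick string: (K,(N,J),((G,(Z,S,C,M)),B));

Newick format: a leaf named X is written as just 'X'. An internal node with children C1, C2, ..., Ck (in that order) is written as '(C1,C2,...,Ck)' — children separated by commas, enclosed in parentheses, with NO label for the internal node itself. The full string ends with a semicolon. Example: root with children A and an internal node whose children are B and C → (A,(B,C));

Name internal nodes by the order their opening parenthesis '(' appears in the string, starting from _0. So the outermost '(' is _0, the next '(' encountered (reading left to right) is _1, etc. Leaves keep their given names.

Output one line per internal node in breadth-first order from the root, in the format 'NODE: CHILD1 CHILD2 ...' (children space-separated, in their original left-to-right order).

Answer: _0: K _1 _2
_1: N J
_2: _3 B
_3: G _4
_4: Z S C M

Derivation:
Input: (K,(N,J),((G,(Z,S,C,M)),B));
Scanning left-to-right, naming '(' by encounter order:
  pos 0: '(' -> open internal node _0 (depth 1)
  pos 3: '(' -> open internal node _1 (depth 2)
  pos 7: ')' -> close internal node _1 (now at depth 1)
  pos 9: '(' -> open internal node _2 (depth 2)
  pos 10: '(' -> open internal node _3 (depth 3)
  pos 13: '(' -> open internal node _4 (depth 4)
  pos 21: ')' -> close internal node _4 (now at depth 3)
  pos 22: ')' -> close internal node _3 (now at depth 2)
  pos 25: ')' -> close internal node _2 (now at depth 1)
  pos 26: ')' -> close internal node _0 (now at depth 0)
Total internal nodes: 5
BFS adjacency from root:
  _0: K _1 _2
  _1: N J
  _2: _3 B
  _3: G _4
  _4: Z S C M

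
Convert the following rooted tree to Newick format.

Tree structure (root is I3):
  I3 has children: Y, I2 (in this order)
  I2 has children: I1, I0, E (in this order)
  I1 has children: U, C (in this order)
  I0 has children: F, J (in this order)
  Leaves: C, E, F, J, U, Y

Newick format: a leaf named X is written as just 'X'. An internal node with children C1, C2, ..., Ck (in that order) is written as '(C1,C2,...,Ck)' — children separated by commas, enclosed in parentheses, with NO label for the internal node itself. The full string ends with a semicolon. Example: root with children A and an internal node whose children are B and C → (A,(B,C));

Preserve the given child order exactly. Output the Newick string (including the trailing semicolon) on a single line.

Answer: (Y,((U,C),(F,J),E));

Derivation:
internal I3 with children ['Y', 'I2']
  leaf 'Y' → 'Y'
  internal I2 with children ['I1', 'I0', 'E']
    internal I1 with children ['U', 'C']
      leaf 'U' → 'U'
      leaf 'C' → 'C'
    → '(U,C)'
    internal I0 with children ['F', 'J']
      leaf 'F' → 'F'
      leaf 'J' → 'J'
    → '(F,J)'
    leaf 'E' → 'E'
  → '((U,C),(F,J),E)'
→ '(Y,((U,C),(F,J),E))'
Final: (Y,((U,C),(F,J),E));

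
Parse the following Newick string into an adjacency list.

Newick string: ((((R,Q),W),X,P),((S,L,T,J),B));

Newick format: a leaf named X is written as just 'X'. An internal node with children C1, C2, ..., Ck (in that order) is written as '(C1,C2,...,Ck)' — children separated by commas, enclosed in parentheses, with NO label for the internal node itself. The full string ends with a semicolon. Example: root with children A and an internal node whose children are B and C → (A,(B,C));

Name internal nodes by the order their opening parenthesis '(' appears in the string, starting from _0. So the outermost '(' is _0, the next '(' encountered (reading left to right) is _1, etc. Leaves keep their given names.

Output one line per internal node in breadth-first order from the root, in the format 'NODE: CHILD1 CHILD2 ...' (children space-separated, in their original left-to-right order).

Input: ((((R,Q),W),X,P),((S,L,T,J),B));
Scanning left-to-right, naming '(' by encounter order:
  pos 0: '(' -> open internal node _0 (depth 1)
  pos 1: '(' -> open internal node _1 (depth 2)
  pos 2: '(' -> open internal node _2 (depth 3)
  pos 3: '(' -> open internal node _3 (depth 4)
  pos 7: ')' -> close internal node _3 (now at depth 3)
  pos 10: ')' -> close internal node _2 (now at depth 2)
  pos 15: ')' -> close internal node _1 (now at depth 1)
  pos 17: '(' -> open internal node _4 (depth 2)
  pos 18: '(' -> open internal node _5 (depth 3)
  pos 26: ')' -> close internal node _5 (now at depth 2)
  pos 29: ')' -> close internal node _4 (now at depth 1)
  pos 30: ')' -> close internal node _0 (now at depth 0)
Total internal nodes: 6
BFS adjacency from root:
  _0: _1 _4
  _1: _2 X P
  _4: _5 B
  _2: _3 W
  _5: S L T J
  _3: R Q

Answer: _0: _1 _4
_1: _2 X P
_4: _5 B
_2: _3 W
_5: S L T J
_3: R Q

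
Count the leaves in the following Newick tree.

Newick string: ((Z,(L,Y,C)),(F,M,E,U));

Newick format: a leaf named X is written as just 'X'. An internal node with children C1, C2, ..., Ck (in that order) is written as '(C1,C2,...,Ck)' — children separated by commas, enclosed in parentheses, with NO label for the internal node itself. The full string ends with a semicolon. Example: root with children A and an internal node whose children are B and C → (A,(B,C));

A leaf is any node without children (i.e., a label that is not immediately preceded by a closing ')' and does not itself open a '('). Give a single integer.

Answer: 8

Derivation:
Newick: ((Z,(L,Y,C)),(F,M,E,U));
Scan left-to-right; a leaf is any maximal label run not followed by '(':
  pos 2: leaf 'Z' → count = 1
  pos 5: leaf 'L' → count = 2
  pos 7: leaf 'Y' → count = 3
  pos 9: leaf 'C' → count = 4
  pos 14: leaf 'F' → count = 5
  pos 16: leaf 'M' → count = 6
  pos 18: leaf 'E' → count = 7
  pos 20: leaf 'U' → count = 8
Total leaves: 8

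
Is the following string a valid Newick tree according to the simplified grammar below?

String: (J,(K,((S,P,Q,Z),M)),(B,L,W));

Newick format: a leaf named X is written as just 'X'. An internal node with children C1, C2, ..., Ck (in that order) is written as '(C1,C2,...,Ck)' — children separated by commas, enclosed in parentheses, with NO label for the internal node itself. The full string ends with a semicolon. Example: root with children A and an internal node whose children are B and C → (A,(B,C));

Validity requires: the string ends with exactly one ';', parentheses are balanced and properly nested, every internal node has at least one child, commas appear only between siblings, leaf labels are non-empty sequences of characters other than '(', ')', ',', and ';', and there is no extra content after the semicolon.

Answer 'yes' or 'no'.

Input: (J,(K,((S,P,Q,Z),M)),(B,L,W));
Paren balance: 5 '(' vs 5 ')' OK
Ends with single ';': True
Full parse: OK
Valid: True

Answer: yes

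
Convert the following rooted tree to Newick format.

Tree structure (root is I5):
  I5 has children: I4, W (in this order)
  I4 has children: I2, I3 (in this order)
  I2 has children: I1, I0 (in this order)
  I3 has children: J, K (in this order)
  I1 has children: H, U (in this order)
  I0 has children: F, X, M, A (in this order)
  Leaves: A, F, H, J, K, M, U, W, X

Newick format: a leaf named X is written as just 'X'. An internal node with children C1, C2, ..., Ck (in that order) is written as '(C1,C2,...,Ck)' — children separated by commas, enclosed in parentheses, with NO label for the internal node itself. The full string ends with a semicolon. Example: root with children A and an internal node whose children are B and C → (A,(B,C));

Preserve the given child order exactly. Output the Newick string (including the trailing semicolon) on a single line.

Answer: ((((H,U),(F,X,M,A)),(J,K)),W);

Derivation:
internal I5 with children ['I4', 'W']
  internal I4 with children ['I2', 'I3']
    internal I2 with children ['I1', 'I0']
      internal I1 with children ['H', 'U']
        leaf 'H' → 'H'
        leaf 'U' → 'U'
      → '(H,U)'
      internal I0 with children ['F', 'X', 'M', 'A']
        leaf 'F' → 'F'
        leaf 'X' → 'X'
        leaf 'M' → 'M'
        leaf 'A' → 'A'
      → '(F,X,M,A)'
    → '((H,U),(F,X,M,A))'
    internal I3 with children ['J', 'K']
      leaf 'J' → 'J'
      leaf 'K' → 'K'
    → '(J,K)'
  → '(((H,U),(F,X,M,A)),(J,K))'
  leaf 'W' → 'W'
→ '((((H,U),(F,X,M,A)),(J,K)),W)'
Final: ((((H,U),(F,X,M,A)),(J,K)),W);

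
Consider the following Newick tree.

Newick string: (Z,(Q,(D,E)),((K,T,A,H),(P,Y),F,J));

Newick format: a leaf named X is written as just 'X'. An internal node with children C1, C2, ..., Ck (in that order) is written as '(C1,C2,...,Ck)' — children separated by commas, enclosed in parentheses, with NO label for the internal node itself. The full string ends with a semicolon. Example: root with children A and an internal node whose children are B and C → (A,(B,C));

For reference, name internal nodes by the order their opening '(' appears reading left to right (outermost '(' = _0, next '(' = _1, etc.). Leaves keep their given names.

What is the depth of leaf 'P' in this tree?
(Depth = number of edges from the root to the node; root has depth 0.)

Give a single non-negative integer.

Newick: (Z,(Q,(D,E)),((K,T,A,H),(P,Y),F,J));
Naming internals by '(' encounter order: outermost '(' = _0, next = _1, ...
Query node: P
Path from root: _0 -> _3 -> _5 -> P
Depth of P: 3 (number of edges from root)

Answer: 3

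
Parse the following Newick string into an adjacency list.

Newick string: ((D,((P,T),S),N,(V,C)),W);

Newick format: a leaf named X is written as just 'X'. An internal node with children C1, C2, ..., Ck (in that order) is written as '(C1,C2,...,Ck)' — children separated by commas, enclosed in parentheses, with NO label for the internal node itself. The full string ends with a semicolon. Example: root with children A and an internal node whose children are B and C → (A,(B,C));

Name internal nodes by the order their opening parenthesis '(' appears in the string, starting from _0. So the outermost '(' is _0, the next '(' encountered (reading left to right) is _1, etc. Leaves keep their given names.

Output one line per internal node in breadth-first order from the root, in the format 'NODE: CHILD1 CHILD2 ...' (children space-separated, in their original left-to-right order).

Answer: _0: _1 W
_1: D _2 N _4
_2: _3 S
_4: V C
_3: P T

Derivation:
Input: ((D,((P,T),S),N,(V,C)),W);
Scanning left-to-right, naming '(' by encounter order:
  pos 0: '(' -> open internal node _0 (depth 1)
  pos 1: '(' -> open internal node _1 (depth 2)
  pos 4: '(' -> open internal node _2 (depth 3)
  pos 5: '(' -> open internal node _3 (depth 4)
  pos 9: ')' -> close internal node _3 (now at depth 3)
  pos 12: ')' -> close internal node _2 (now at depth 2)
  pos 16: '(' -> open internal node _4 (depth 3)
  pos 20: ')' -> close internal node _4 (now at depth 2)
  pos 21: ')' -> close internal node _1 (now at depth 1)
  pos 24: ')' -> close internal node _0 (now at depth 0)
Total internal nodes: 5
BFS adjacency from root:
  _0: _1 W
  _1: D _2 N _4
  _2: _3 S
  _4: V C
  _3: P T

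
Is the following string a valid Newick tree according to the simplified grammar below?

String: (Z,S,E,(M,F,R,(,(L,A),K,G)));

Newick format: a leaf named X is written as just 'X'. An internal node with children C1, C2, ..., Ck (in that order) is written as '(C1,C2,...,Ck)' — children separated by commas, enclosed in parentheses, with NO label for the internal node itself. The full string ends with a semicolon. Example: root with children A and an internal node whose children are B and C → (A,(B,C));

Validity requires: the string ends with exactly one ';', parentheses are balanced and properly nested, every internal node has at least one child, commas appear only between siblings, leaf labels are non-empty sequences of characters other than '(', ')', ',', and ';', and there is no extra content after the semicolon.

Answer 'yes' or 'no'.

Input: (Z,S,E,(M,F,R,(,(L,A),K,G)));
Paren balance: 4 '(' vs 4 ')' OK
Ends with single ';': True
Full parse: FAILS (empty leaf label at pos 15)
Valid: False

Answer: no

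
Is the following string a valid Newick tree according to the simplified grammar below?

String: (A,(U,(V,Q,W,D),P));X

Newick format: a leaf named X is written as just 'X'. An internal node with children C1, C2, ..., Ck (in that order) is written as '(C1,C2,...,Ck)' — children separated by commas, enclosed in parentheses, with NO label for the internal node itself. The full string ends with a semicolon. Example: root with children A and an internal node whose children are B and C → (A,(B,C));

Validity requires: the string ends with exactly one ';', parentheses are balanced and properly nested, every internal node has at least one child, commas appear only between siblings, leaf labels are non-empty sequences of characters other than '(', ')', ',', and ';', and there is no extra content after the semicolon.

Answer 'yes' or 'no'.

Answer: no

Derivation:
Input: (A,(U,(V,Q,W,D),P));X
Paren balance: 3 '(' vs 3 ')' OK
Ends with single ';': False
Full parse: FAILS (must end with ;)
Valid: False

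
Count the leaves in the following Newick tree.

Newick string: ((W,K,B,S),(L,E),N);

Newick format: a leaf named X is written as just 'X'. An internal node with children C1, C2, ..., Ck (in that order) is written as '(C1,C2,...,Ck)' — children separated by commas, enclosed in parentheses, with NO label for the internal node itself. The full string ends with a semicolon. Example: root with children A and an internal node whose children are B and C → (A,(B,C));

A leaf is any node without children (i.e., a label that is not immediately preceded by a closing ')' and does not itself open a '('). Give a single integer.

Newick: ((W,K,B,S),(L,E),N);
Scan left-to-right; a leaf is any maximal label run not followed by '(':
  pos 2: leaf 'W' → count = 1
  pos 4: leaf 'K' → count = 2
  pos 6: leaf 'B' → count = 3
  pos 8: leaf 'S' → count = 4
  pos 12: leaf 'L' → count = 5
  pos 14: leaf 'E' → count = 6
  pos 17: leaf 'N' → count = 7
Total leaves: 7

Answer: 7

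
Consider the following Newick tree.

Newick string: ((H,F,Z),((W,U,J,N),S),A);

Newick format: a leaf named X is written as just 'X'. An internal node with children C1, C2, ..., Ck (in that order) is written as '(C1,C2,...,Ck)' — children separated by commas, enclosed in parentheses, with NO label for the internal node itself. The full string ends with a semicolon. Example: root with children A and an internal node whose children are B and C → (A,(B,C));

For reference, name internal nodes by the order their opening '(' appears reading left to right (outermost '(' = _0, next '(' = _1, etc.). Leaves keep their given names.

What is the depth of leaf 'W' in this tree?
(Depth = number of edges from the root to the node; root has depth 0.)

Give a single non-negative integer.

Answer: 3

Derivation:
Newick: ((H,F,Z),((W,U,J,N),S),A);
Naming internals by '(' encounter order: outermost '(' = _0, next = _1, ...
Query node: W
Path from root: _0 -> _2 -> _3 -> W
Depth of W: 3 (number of edges from root)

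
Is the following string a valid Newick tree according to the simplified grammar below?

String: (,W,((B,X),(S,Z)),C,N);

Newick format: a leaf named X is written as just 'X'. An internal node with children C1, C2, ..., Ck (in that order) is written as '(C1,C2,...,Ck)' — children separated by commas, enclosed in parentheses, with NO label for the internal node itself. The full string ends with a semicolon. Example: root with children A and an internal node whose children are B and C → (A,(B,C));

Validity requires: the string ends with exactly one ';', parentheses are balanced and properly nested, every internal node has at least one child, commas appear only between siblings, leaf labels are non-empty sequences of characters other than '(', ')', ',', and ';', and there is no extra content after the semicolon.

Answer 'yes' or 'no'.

Input: (,W,((B,X),(S,Z)),C,N);
Paren balance: 4 '(' vs 4 ')' OK
Ends with single ';': True
Full parse: FAILS (empty leaf label at pos 1)
Valid: False

Answer: no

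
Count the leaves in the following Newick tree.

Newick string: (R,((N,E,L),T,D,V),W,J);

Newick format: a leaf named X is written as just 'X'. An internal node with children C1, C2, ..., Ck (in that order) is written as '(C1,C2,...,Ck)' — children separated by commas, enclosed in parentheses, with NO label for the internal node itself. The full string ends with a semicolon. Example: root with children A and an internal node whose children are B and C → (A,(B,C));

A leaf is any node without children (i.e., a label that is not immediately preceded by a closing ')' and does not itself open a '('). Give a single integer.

Answer: 9

Derivation:
Newick: (R,((N,E,L),T,D,V),W,J);
Scan left-to-right; a leaf is any maximal label run not followed by '(':
  pos 1: leaf 'R' → count = 1
  pos 5: leaf 'N' → count = 2
  pos 7: leaf 'E' → count = 3
  pos 9: leaf 'L' → count = 4
  pos 12: leaf 'T' → count = 5
  pos 14: leaf 'D' → count = 6
  pos 16: leaf 'V' → count = 7
  pos 19: leaf 'W' → count = 8
  pos 21: leaf 'J' → count = 9
Total leaves: 9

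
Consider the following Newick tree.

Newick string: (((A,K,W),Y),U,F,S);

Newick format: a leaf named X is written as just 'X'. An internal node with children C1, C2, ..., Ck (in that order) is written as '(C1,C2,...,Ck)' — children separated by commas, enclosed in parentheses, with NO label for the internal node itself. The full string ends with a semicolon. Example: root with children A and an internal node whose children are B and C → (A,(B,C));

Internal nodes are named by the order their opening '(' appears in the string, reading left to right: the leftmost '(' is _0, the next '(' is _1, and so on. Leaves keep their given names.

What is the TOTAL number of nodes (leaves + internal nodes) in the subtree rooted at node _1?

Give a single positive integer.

Newick: (((A,K,W),Y),U,F,S);
Locate _1: it is the '(' at position 1 (the 2nd '(' reading left to right).
Query: subtree rooted at _1
_1: subtree_size = 1 + 5
  _2: subtree_size = 1 + 3
    A: subtree_size = 1 + 0
    K: subtree_size = 1 + 0
    W: subtree_size = 1 + 0
  Y: subtree_size = 1 + 0
Total subtree size of _1: 6

Answer: 6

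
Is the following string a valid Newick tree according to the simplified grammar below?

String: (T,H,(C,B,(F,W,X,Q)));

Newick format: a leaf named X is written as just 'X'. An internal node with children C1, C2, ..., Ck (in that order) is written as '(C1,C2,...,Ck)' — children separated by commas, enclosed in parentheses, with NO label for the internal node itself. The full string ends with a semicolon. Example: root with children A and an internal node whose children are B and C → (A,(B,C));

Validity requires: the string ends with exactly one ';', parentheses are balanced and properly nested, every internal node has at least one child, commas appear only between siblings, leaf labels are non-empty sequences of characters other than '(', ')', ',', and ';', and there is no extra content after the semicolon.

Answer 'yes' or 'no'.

Input: (T,H,(C,B,(F,W,X,Q)));
Paren balance: 3 '(' vs 3 ')' OK
Ends with single ';': True
Full parse: OK
Valid: True

Answer: yes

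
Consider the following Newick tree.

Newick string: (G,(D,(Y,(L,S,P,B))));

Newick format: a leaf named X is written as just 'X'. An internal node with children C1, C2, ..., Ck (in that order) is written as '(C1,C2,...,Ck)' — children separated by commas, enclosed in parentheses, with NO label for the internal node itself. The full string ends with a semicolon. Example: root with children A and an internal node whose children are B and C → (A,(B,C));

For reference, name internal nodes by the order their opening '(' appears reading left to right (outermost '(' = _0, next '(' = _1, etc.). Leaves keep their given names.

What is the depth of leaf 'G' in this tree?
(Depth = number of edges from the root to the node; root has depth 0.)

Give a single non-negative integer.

Newick: (G,(D,(Y,(L,S,P,B))));
Naming internals by '(' encounter order: outermost '(' = _0, next = _1, ...
Query node: G
Path from root: _0 -> G
Depth of G: 1 (number of edges from root)

Answer: 1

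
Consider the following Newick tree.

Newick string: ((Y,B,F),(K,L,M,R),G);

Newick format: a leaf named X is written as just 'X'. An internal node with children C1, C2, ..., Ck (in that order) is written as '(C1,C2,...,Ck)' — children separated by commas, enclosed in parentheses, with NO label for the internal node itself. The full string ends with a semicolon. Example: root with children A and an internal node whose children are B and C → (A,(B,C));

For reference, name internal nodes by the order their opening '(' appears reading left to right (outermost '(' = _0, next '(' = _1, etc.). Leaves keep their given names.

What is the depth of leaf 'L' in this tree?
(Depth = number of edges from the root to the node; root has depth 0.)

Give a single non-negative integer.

Newick: ((Y,B,F),(K,L,M,R),G);
Naming internals by '(' encounter order: outermost '(' = _0, next = _1, ...
Query node: L
Path from root: _0 -> _2 -> L
Depth of L: 2 (number of edges from root)

Answer: 2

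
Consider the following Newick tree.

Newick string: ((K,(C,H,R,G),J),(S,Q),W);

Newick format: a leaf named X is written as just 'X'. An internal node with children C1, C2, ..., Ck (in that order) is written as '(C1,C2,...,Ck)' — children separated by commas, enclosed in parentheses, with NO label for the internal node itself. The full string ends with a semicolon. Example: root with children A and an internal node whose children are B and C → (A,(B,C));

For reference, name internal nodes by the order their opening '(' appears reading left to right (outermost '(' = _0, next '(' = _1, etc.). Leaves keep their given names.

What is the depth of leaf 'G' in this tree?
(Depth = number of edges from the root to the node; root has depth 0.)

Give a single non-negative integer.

Newick: ((K,(C,H,R,G),J),(S,Q),W);
Naming internals by '(' encounter order: outermost '(' = _0, next = _1, ...
Query node: G
Path from root: _0 -> _1 -> _2 -> G
Depth of G: 3 (number of edges from root)

Answer: 3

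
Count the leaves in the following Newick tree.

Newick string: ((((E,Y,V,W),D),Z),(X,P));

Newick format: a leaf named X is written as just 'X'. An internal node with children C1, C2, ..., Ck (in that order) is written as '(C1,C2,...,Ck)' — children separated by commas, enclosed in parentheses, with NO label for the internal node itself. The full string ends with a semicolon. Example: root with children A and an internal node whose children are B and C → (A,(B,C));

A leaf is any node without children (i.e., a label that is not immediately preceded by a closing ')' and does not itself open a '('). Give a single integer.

Newick: ((((E,Y,V,W),D),Z),(X,P));
Scan left-to-right; a leaf is any maximal label run not followed by '(':
  pos 4: leaf 'E' → count = 1
  pos 6: leaf 'Y' → count = 2
  pos 8: leaf 'V' → count = 3
  pos 10: leaf 'W' → count = 4
  pos 13: leaf 'D' → count = 5
  pos 16: leaf 'Z' → count = 6
  pos 20: leaf 'X' → count = 7
  pos 22: leaf 'P' → count = 8
Total leaves: 8

Answer: 8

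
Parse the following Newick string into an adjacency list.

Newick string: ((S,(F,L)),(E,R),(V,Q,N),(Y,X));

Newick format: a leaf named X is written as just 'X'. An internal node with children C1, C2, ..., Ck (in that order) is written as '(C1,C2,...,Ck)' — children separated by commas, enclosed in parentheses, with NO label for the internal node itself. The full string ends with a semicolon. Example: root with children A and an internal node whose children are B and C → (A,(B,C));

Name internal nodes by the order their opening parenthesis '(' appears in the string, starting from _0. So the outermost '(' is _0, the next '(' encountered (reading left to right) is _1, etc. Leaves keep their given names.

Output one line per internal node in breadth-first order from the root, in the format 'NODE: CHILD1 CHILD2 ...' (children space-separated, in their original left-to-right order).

Input: ((S,(F,L)),(E,R),(V,Q,N),(Y,X));
Scanning left-to-right, naming '(' by encounter order:
  pos 0: '(' -> open internal node _0 (depth 1)
  pos 1: '(' -> open internal node _1 (depth 2)
  pos 4: '(' -> open internal node _2 (depth 3)
  pos 8: ')' -> close internal node _2 (now at depth 2)
  pos 9: ')' -> close internal node _1 (now at depth 1)
  pos 11: '(' -> open internal node _3 (depth 2)
  pos 15: ')' -> close internal node _3 (now at depth 1)
  pos 17: '(' -> open internal node _4 (depth 2)
  pos 23: ')' -> close internal node _4 (now at depth 1)
  pos 25: '(' -> open internal node _5 (depth 2)
  pos 29: ')' -> close internal node _5 (now at depth 1)
  pos 30: ')' -> close internal node _0 (now at depth 0)
Total internal nodes: 6
BFS adjacency from root:
  _0: _1 _3 _4 _5
  _1: S _2
  _3: E R
  _4: V Q N
  _5: Y X
  _2: F L

Answer: _0: _1 _3 _4 _5
_1: S _2
_3: E R
_4: V Q N
_5: Y X
_2: F L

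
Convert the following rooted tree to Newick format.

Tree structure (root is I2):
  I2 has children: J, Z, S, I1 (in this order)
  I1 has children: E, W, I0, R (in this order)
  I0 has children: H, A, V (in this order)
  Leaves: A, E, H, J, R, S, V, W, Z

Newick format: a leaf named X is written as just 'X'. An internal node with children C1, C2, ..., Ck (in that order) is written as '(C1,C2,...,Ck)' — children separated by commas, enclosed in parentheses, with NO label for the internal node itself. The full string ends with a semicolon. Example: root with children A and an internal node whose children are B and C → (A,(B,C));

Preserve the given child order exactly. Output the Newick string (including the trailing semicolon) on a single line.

internal I2 with children ['J', 'Z', 'S', 'I1']
  leaf 'J' → 'J'
  leaf 'Z' → 'Z'
  leaf 'S' → 'S'
  internal I1 with children ['E', 'W', 'I0', 'R']
    leaf 'E' → 'E'
    leaf 'W' → 'W'
    internal I0 with children ['H', 'A', 'V']
      leaf 'H' → 'H'
      leaf 'A' → 'A'
      leaf 'V' → 'V'
    → '(H,A,V)'
    leaf 'R' → 'R'
  → '(E,W,(H,A,V),R)'
→ '(J,Z,S,(E,W,(H,A,V),R))'
Final: (J,Z,S,(E,W,(H,A,V),R));

Answer: (J,Z,S,(E,W,(H,A,V),R));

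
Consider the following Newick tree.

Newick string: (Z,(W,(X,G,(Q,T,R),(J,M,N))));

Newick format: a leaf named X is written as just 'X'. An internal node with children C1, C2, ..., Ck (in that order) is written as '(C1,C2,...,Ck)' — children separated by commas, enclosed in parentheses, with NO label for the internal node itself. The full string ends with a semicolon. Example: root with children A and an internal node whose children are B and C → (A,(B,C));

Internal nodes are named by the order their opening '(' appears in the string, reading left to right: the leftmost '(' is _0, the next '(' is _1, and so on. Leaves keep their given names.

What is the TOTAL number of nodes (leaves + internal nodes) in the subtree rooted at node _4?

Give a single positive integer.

Answer: 4

Derivation:
Newick: (Z,(W,(X,G,(Q,T,R),(J,M,N))));
Locate _4: it is the '(' at position 19 (the 5th '(' reading left to right).
Query: subtree rooted at _4
_4: subtree_size = 1 + 3
  J: subtree_size = 1 + 0
  M: subtree_size = 1 + 0
  N: subtree_size = 1 + 0
Total subtree size of _4: 4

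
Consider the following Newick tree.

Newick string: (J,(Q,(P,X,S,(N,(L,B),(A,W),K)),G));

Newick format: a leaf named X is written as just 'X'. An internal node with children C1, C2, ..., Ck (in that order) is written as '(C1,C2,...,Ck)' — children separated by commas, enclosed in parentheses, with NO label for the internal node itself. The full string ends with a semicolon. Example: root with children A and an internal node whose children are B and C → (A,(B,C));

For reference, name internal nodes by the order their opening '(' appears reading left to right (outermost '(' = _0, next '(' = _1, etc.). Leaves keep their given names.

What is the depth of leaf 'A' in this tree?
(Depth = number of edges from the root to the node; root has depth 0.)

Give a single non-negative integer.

Newick: (J,(Q,(P,X,S,(N,(L,B),(A,W),K)),G));
Naming internals by '(' encounter order: outermost '(' = _0, next = _1, ...
Query node: A
Path from root: _0 -> _1 -> _2 -> _3 -> _5 -> A
Depth of A: 5 (number of edges from root)

Answer: 5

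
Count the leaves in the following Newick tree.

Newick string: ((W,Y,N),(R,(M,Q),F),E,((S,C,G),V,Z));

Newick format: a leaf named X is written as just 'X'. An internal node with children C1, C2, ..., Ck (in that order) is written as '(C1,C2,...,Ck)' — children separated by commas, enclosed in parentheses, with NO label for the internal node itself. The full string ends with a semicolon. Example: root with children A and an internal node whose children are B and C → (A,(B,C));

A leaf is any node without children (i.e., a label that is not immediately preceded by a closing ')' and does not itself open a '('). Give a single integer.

Newick: ((W,Y,N),(R,(M,Q),F),E,((S,C,G),V,Z));
Scan left-to-right; a leaf is any maximal label run not followed by '(':
  pos 2: leaf 'W' → count = 1
  pos 4: leaf 'Y' → count = 2
  pos 6: leaf 'N' → count = 3
  pos 10: leaf 'R' → count = 4
  pos 13: leaf 'M' → count = 5
  pos 15: leaf 'Q' → count = 6
  pos 18: leaf 'F' → count = 7
  pos 21: leaf 'E' → count = 8
  pos 25: leaf 'S' → count = 9
  pos 27: leaf 'C' → count = 10
  pos 29: leaf 'G' → count = 11
  pos 32: leaf 'V' → count = 12
  pos 34: leaf 'Z' → count = 13
Total leaves: 13

Answer: 13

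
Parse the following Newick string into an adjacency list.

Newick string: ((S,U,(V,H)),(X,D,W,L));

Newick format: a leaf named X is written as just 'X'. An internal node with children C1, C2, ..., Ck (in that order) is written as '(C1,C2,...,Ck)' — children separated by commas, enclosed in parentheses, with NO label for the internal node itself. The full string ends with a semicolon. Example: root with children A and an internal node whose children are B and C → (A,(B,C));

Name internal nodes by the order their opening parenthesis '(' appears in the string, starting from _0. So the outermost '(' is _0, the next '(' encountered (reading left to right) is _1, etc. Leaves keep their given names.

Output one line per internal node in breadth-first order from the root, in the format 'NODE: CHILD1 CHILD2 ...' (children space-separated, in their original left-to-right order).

Input: ((S,U,(V,H)),(X,D,W,L));
Scanning left-to-right, naming '(' by encounter order:
  pos 0: '(' -> open internal node _0 (depth 1)
  pos 1: '(' -> open internal node _1 (depth 2)
  pos 6: '(' -> open internal node _2 (depth 3)
  pos 10: ')' -> close internal node _2 (now at depth 2)
  pos 11: ')' -> close internal node _1 (now at depth 1)
  pos 13: '(' -> open internal node _3 (depth 2)
  pos 21: ')' -> close internal node _3 (now at depth 1)
  pos 22: ')' -> close internal node _0 (now at depth 0)
Total internal nodes: 4
BFS adjacency from root:
  _0: _1 _3
  _1: S U _2
  _3: X D W L
  _2: V H

Answer: _0: _1 _3
_1: S U _2
_3: X D W L
_2: V H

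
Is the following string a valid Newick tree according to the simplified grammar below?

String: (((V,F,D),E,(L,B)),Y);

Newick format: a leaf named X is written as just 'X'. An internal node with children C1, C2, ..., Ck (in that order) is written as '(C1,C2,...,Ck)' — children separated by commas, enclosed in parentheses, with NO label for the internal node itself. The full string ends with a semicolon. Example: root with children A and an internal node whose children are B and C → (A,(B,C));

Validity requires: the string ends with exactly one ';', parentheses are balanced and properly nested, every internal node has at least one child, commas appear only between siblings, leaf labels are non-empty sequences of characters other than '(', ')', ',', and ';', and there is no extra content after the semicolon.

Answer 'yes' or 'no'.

Input: (((V,F,D),E,(L,B)),Y);
Paren balance: 4 '(' vs 4 ')' OK
Ends with single ';': True
Full parse: OK
Valid: True

Answer: yes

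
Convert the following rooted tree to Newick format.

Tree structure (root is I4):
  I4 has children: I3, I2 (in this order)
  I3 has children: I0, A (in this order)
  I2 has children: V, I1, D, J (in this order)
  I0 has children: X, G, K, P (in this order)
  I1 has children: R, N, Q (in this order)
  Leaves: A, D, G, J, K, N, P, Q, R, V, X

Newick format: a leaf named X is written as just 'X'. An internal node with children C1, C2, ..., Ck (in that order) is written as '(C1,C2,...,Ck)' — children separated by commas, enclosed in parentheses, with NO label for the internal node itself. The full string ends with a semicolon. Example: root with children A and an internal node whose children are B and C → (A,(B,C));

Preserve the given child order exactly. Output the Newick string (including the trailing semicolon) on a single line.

internal I4 with children ['I3', 'I2']
  internal I3 with children ['I0', 'A']
    internal I0 with children ['X', 'G', 'K', 'P']
      leaf 'X' → 'X'
      leaf 'G' → 'G'
      leaf 'K' → 'K'
      leaf 'P' → 'P'
    → '(X,G,K,P)'
    leaf 'A' → 'A'
  → '((X,G,K,P),A)'
  internal I2 with children ['V', 'I1', 'D', 'J']
    leaf 'V' → 'V'
    internal I1 with children ['R', 'N', 'Q']
      leaf 'R' → 'R'
      leaf 'N' → 'N'
      leaf 'Q' → 'Q'
    → '(R,N,Q)'
    leaf 'D' → 'D'
    leaf 'J' → 'J'
  → '(V,(R,N,Q),D,J)'
→ '(((X,G,K,P),A),(V,(R,N,Q),D,J))'
Final: (((X,G,K,P),A),(V,(R,N,Q),D,J));

Answer: (((X,G,K,P),A),(V,(R,N,Q),D,J));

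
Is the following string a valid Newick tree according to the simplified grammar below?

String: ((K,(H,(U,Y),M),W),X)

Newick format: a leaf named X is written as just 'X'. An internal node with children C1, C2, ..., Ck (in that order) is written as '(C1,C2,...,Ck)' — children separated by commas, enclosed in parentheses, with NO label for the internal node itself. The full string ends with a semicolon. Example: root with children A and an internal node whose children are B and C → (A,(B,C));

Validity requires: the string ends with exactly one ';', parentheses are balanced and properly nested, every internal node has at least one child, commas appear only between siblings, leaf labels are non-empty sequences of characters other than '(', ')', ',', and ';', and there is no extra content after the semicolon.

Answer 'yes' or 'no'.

Input: ((K,(H,(U,Y),M),W),X)
Paren balance: 4 '(' vs 4 ')' OK
Ends with single ';': False
Full parse: FAILS (must end with ;)
Valid: False

Answer: no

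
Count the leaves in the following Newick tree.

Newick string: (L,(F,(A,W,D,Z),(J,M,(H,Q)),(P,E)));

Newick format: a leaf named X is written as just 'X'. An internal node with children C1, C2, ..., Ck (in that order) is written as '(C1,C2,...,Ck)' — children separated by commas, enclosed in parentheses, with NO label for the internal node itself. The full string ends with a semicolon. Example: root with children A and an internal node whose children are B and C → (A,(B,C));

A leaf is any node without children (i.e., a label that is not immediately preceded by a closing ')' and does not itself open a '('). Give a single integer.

Answer: 12

Derivation:
Newick: (L,(F,(A,W,D,Z),(J,M,(H,Q)),(P,E)));
Scan left-to-right; a leaf is any maximal label run not followed by '(':
  pos 1: leaf 'L' → count = 1
  pos 4: leaf 'F' → count = 2
  pos 7: leaf 'A' → count = 3
  pos 9: leaf 'W' → count = 4
  pos 11: leaf 'D' → count = 5
  pos 13: leaf 'Z' → count = 6
  pos 17: leaf 'J' → count = 7
  pos 19: leaf 'M' → count = 8
  pos 22: leaf 'H' → count = 9
  pos 24: leaf 'Q' → count = 10
  pos 29: leaf 'P' → count = 11
  pos 31: leaf 'E' → count = 12
Total leaves: 12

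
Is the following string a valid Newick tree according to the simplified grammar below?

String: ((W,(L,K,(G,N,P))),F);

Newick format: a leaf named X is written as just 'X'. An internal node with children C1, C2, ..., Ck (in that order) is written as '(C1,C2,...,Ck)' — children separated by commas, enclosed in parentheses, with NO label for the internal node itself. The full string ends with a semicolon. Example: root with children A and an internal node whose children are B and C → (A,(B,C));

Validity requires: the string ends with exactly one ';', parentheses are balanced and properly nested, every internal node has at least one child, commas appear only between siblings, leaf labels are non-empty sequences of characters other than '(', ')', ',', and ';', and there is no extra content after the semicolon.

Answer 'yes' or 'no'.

Input: ((W,(L,K,(G,N,P))),F);
Paren balance: 4 '(' vs 4 ')' OK
Ends with single ';': True
Full parse: OK
Valid: True

Answer: yes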